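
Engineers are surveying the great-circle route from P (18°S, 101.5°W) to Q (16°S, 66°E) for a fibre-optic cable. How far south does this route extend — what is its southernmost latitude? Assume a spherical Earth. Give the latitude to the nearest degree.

The great circle lies in the plane with unit normal n̂ = (p₁ × p₂)/|p₁ × p₂|.
Here n̂_z ≈ +0.335; the vertex latitude is φ_max = arccos|n̂_z| ≈ 70.4°.
Check via Clairaut: cos φ_max = |cos φ₁| · sin C = cos(18.0°)·sin(159.4°) ≈ 0.335, again giving ≈ 70.4°.

≈ 70°S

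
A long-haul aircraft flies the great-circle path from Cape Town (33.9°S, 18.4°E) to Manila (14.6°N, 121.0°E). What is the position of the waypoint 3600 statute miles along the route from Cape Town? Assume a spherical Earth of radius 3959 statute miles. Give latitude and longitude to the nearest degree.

The haversine formula gives a central angle δ ≈ 1.892 rad (108.4°) between the endpoints. The total great-circle distance is δ·R ≈ 1.892 × 3959 ≈ 7491 mi, so the target fraction is f = 3600/7491 ≈ 0.481.
Interpolate at f ≈ 0.481 with slerp weights a = sin((1−f)δ)/sin δ ≈ 0.877, b = sin(fδ)/sin δ ≈ 0.832.
p = a·p₁ + b·p₂ ≈ (0.276, 0.920, -0.279); φ = arcsin(p_z) ≈ -16.23°, λ = atan2(p_y, p_x) ≈ 73.29°.

≈ (16°S, 73°E)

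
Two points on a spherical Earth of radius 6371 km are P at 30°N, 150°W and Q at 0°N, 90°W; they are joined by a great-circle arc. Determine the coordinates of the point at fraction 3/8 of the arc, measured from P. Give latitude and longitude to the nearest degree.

≈ 21°N, 125°W

Convert each endpoint to a unit vector on the sphere (x = cos φ cos λ, y = cos φ sin λ, z = sin φ).
The central angle between the endpoints is δ = arccos(p₁·p₂) ≈ 1.123 rad (64.3°).
Interpolate at f = 3/8 with slerp weights a = sin((1−f)δ)/sin δ ≈ 0.716, b = sin(fδ)/sin δ ≈ 0.453.
p = a·p₁ + b·p₂ ≈ (-0.537, -0.764, 0.358); φ = arcsin(p_z) ≈ 20.99°, λ = atan2(p_y, p_x) ≈ -125.13°.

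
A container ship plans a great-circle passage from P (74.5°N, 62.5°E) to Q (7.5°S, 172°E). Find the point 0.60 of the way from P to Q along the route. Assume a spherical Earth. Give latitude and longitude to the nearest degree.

≈ (32°N, 161°E)

From cos δ = sin φ₁ sin φ₂ + cos φ₁ cos φ₂ cos Δλ, the central angle is δ ≈ 1.787 rad (102.4°).
Interpolate at f = 0.60 with slerp weights a = sin((1−f)δ)/sin δ ≈ 0.671, b = sin(fδ)/sin δ ≈ 0.899.
p = a·p₁ + b·p₂ ≈ (-0.800, 0.283, 0.529); φ = arcsin(p_z) ≈ 31.95°, λ = atan2(p_y, p_x) ≈ 160.51°.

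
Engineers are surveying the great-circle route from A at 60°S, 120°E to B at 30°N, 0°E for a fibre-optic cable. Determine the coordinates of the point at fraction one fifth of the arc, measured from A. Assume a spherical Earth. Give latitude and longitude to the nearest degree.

From cos δ = sin φ₁ sin φ₂ + cos φ₁ cos φ₂ cos Δλ, the central angle is δ ≈ 2.278 rad (130.5°).
Interpolate at f = 1/5 with slerp weights a = sin((1−f)δ)/sin δ ≈ 1.274, b = sin(fδ)/sin δ ≈ 0.579.
p = a·p₁ + b·p₂ ≈ (0.183, 0.552, -0.814); φ = arcsin(p_z) ≈ -54.48°, λ = atan2(p_y, p_x) ≈ 71.68°.

≈ 54°S, 72°E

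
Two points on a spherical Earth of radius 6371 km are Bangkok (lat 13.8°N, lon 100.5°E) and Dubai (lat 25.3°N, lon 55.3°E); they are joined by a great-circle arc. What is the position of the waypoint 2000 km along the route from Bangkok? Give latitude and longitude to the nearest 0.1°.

≈ lat 19.9°N, lon 82.8°E

Convert each endpoint to a unit vector on the sphere (x = cos φ cos λ, y = cos φ sin λ, z = sin φ).
The central angle between the endpoints is δ = arccos(p₁·p₂) ≈ 0.766 rad (43.9°). The total great-circle distance is δ·R ≈ 0.766 × 6371 ≈ 4881 km, so the target fraction is f = 2000/4881 ≈ 0.410.
Interpolate at f ≈ 0.410 with slerp weights a = sin((1−f)δ)/sin δ ≈ 0.630, b = sin(fδ)/sin δ ≈ 0.445.
p = a·p₁ + b·p₂ ≈ (0.118, 0.933, 0.341); φ = arcsin(p_z) ≈ 19.92°, λ = atan2(p_y, p_x) ≈ 82.81°.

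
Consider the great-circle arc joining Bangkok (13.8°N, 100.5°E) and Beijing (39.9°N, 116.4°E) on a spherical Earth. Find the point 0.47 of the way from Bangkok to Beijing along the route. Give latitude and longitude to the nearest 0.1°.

≈ 26.3°N, 107.1°E

Convert each endpoint to a unit vector on the sphere (x = cos φ cos λ, y = cos φ sin λ, z = sin φ).
The central angle between the endpoints is δ = arccos(p₁·p₂) ≈ 0.517 rad (29.6°).
Interpolate at f = 0.47 with slerp weights a = sin((1−f)δ)/sin δ ≈ 0.547, b = sin(fδ)/sin δ ≈ 0.487.
p = a·p₁ + b·p₂ ≈ (-0.263, 0.857, 0.443); φ = arcsin(p_z) ≈ 26.28°, λ = atan2(p_y, p_x) ≈ 107.05°.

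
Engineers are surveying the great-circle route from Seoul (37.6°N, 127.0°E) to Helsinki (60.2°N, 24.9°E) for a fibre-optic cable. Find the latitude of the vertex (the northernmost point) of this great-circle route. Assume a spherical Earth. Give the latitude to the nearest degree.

The great circle lies in the plane with unit normal n̂ = (p₁ × p₂)/|p₁ × p₂|.
Here n̂_z ≈ -0.430; the vertex latitude is φ_max = arccos|n̂_z| ≈ 64.5°.
Check via Clairaut: cos φ_max = |cos φ₁| · sin C = cos(37.6°)·sin(32.9°) ≈ 0.430, again giving ≈ 64.5°.

≈ 65°N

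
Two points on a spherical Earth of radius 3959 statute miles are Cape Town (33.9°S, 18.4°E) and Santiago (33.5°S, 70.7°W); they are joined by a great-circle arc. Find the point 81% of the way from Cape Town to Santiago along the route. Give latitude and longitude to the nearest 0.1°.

Write both endpoints as unit vectors p₁, p₂ with components (cos φ cos λ, cos φ sin λ, sin φ).
The central angle between the endpoints is δ = arccos(p₁·p₂) ≈ 1.246 rad (71.4°).
Interpolate at f = 0.81 with slerp weights a = sin((1−f)δ)/sin δ ≈ 0.248, b = sin(fδ)/sin δ ≈ 0.893.
p = a·p₁ + b·p₂ ≈ (0.441, -0.638, -0.631); φ = arcsin(p_z) ≈ -39.13°, λ = atan2(p_y, p_x) ≈ -55.34°.

≈ 39.1°S, 55.3°W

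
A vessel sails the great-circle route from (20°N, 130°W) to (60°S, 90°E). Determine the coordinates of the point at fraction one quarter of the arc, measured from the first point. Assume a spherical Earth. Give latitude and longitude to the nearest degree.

≈ (10°S, 144°W)

From cos δ = sin φ₁ sin φ₂ + cos φ₁ cos φ₂ cos Δλ, the central angle is δ ≈ 2.286 rad (131.0°).
Interpolate at f = 1/4 with slerp weights a = sin((1−f)δ)/sin δ ≈ 1.311, b = sin(fδ)/sin δ ≈ 0.717.
p = a·p₁ + b·p₂ ≈ (-0.792, -0.586, -0.172); φ = arcsin(p_z) ≈ -9.92°, λ = atan2(p_y, p_x) ≈ -143.53°.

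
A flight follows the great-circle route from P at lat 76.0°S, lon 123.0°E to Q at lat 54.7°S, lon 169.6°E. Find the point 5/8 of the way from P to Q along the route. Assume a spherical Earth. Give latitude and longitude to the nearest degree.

≈ lat 64°S, lon 161°E

Write both endpoints as unit vectors p₁, p₂ with components (cos φ cos λ, cos φ sin λ, sin φ).
The central angle between the endpoints is δ = arccos(p₁·p₂) ≈ 0.478 rad (27.4°).
Interpolate at f = 5/8 with slerp weights a = sin((1−f)δ)/sin δ ≈ 0.388, b = sin(fδ)/sin δ ≈ 0.640.
p = a·p₁ + b·p₂ ≈ (-0.415, 0.145, -0.898); φ = arcsin(p_z) ≈ -63.93°, λ = atan2(p_y, p_x) ≈ 160.68°.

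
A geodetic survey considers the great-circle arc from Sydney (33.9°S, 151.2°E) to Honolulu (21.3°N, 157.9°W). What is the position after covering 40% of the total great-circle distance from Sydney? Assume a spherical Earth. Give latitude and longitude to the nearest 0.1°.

≈ 12.6°S, 173.5°E

The haversine formula gives a central angle δ ≈ 1.282 rad (73.4°) between the endpoints.
Interpolate at f = 0.40 with slerp weights a = sin((1−f)δ)/sin δ ≈ 0.726, b = sin(fδ)/sin δ ≈ 0.512.
p = a·p₁ + b·p₂ ≈ (-0.969, 0.111, -0.219); φ = arcsin(p_z) ≈ -12.64°, λ = atan2(p_y, p_x) ≈ 173.48°.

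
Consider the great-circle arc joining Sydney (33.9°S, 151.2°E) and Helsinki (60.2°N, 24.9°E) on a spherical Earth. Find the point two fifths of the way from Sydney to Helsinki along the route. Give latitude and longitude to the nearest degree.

≈ 13°N, 122°E

Write both endpoints as unit vectors p₁, p₂ with components (cos φ cos λ, cos φ sin λ, sin φ).
The central angle between the endpoints is δ = arccos(p₁·p₂) ≈ 2.386 rad (136.7°).
Interpolate at f = 2/5 with slerp weights a = sin((1−f)δ)/sin δ ≈ 1.445, b = sin(fδ)/sin δ ≈ 1.191.
p = a·p₁ + b·p₂ ≈ (-0.514, 0.827, 0.227); φ = arcsin(p_z) ≈ 13.14°, λ = atan2(p_y, p_x) ≈ 121.88°.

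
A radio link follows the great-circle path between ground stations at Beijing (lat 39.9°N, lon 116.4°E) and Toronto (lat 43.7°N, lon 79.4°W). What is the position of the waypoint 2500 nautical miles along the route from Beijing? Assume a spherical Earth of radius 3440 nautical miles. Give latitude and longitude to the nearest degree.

From cos δ = sin φ₁ sin φ₂ + cos φ₁ cos φ₂ cos Δλ, the central angle is δ ≈ 1.661 rad (95.2°). The total great-circle distance is δ·R ≈ 1.661 × 3440 ≈ 5715 nmi, so the target fraction is f = 2500/5715 ≈ 0.437.
Interpolate at f ≈ 0.437 with slerp weights a = sin((1−f)δ)/sin δ ≈ 0.808, b = sin(fδ)/sin δ ≈ 0.667.
p = a·p₁ + b·p₂ ≈ (-0.187, 0.081, 0.979); φ = arcsin(p_z) ≈ 78.25°, λ = atan2(p_y, p_x) ≈ 156.58°.

≈ lat 78°N, lon 157°E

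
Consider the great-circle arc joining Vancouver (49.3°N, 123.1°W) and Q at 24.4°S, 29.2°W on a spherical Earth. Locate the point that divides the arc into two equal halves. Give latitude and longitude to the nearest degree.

≈ 18°N, 66°W

The haversine formula gives a central angle δ ≈ 1.932 rad (110.7°) between the endpoints.
Interpolate at f = 1/2 with slerp weights a = sin((1−f)δ)/sin δ ≈ 0.879, b = sin(fδ)/sin δ ≈ 0.879.
p = a·p₁ + b·p₂ ≈ (0.386, -0.871, 0.303); φ = arcsin(p_z) ≈ 17.66°, λ = atan2(p_y, p_x) ≈ -66.11°.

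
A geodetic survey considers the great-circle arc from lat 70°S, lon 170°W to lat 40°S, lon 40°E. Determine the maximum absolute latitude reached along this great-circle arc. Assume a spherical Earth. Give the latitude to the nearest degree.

≈ 82°S

The great circle lies in the plane with unit normal n̂ = (p₁ × p₂)/|p₁ × p₂|.
Here n̂_z ≈ -0.141; the vertex latitude is φ_max = arccos|n̂_z| ≈ 81.9°.
Check via Clairaut: cos φ_max = |cos φ₁| · sin C = cos(70.0°)·sin(155.6°) ≈ 0.141, again giving ≈ 81.9°.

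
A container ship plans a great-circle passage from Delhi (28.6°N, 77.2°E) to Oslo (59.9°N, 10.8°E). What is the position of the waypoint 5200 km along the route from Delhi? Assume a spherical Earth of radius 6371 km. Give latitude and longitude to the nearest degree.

Convert each endpoint to a unit vector on the sphere (x = cos φ cos λ, y = cos φ sin λ, z = sin φ).
The central angle between the endpoints is δ = arccos(p₁·p₂) ≈ 0.939 rad (53.8°). The total great-circle distance is δ·R ≈ 0.939 × 6371 ≈ 5984 km, so the target fraction is f = 5200/5984 ≈ 0.869.
Interpolate at f ≈ 0.869 with slerp weights a = sin((1−f)δ)/sin δ ≈ 0.152, b = sin(fδ)/sin δ ≈ 0.903.
p = a·p₁ + b·p₂ ≈ (0.474, 0.215, 0.854); φ = arcsin(p_z) ≈ 58.62°, λ = atan2(p_y, p_x) ≈ 24.39°.

≈ 59°N, 24°E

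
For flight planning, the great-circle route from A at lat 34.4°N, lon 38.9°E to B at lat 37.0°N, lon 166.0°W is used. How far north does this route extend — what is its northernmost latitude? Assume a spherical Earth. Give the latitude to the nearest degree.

The great circle lies in the plane with unit normal n̂ = (p₁ × p₂)/|p₁ × p₂|.
Here n̂_z ≈ +0.287; the vertex latitude is φ_max = arccos|n̂_z| ≈ 73.3°.
Check via Clairaut: cos φ_max = |cos φ₁| · sin C = cos(34.4°)·sin(20.4°) ≈ 0.287, again giving ≈ 73.3°.

≈ 73°N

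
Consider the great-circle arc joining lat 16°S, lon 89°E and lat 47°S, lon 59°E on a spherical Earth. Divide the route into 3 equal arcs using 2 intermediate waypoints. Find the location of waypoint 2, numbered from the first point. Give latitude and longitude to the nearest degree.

≈ lat 38°S, lon 72°E

Convert each endpoint to a unit vector on the sphere (x = cos φ cos λ, y = cos φ sin λ, z = sin φ).
The central angle between the endpoints is δ = arccos(p₁·p₂) ≈ 0.693 rad (39.7°).
Interpolate at f = 2/3 with slerp weights a = sin((1−f)δ)/sin δ ≈ 0.358, b = sin(fδ)/sin δ ≈ 0.698.
p = a·p₁ + b·p₂ ≈ (0.251, 0.752, -0.609); φ = arcsin(p_z) ≈ -37.52°, λ = atan2(p_y, p_x) ≈ 71.54°.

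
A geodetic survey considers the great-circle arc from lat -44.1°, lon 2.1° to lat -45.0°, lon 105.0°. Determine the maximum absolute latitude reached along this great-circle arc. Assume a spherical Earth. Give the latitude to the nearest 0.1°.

≈ -57.7°

The great circle lies in the plane with unit normal n̂ = (p₁ × p₂)/|p₁ × p₂|.
Here n̂_z ≈ +0.535; the vertex latitude is φ_max = arccos|n̂_z| ≈ 57.7°.
Check via Clairaut: cos φ_max = |cos φ₁| · sin C = cos(44.1°)·sin(131.9°) ≈ 0.535, again giving ≈ 57.7°.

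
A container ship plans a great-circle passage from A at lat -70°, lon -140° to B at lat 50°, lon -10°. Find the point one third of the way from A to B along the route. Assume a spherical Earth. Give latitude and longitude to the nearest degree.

≈ lat -42°, lon -53°

The haversine formula gives a central angle δ ≈ 2.608 rad (149.4°) between the endpoints.
Interpolate at f = 1/3 with slerp weights a = sin((1−f)δ)/sin δ ≈ 1.939, b = sin(fδ)/sin δ ≈ 1.503.
p = a·p₁ + b·p₂ ≈ (0.443, -0.594, -0.671); φ = arcsin(p_z) ≈ -42.16°, λ = atan2(p_y, p_x) ≈ -53.28°.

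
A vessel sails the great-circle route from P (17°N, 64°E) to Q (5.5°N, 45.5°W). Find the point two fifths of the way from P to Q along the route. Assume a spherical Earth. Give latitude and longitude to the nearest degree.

Convert each endpoint to a unit vector on the sphere (x = cos φ cos λ, y = cos φ sin λ, z = sin φ).
The central angle between the endpoints is δ = arccos(p₁·p₂) ≈ 1.865 rad (106.8°).
Interpolate at f = 2/5 with slerp weights a = sin((1−f)δ)/sin δ ≈ 0.940, b = sin(fδ)/sin δ ≈ 0.709.
p = a·p₁ + b·p₂ ≈ (0.889, 0.304, 0.343); φ = arcsin(p_z) ≈ 20.05°, λ = atan2(p_y, p_x) ≈ 18.91°.

≈ (20°N, 19°E)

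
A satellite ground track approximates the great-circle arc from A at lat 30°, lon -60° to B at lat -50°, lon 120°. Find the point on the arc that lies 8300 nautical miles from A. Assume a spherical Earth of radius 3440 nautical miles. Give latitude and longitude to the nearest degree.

Convert each endpoint to a unit vector on the sphere (x = cos φ cos λ, y = cos φ sin λ, z = sin φ).
The central angle between the endpoints is δ = arccos(p₁·p₂) ≈ 2.793 rad (160.0°). The total great-circle distance is δ·R ≈ 2.793 × 3440 ≈ 9606 nmi, so the target fraction is f = 8300/9606 ≈ 0.864.
Interpolate at f ≈ 0.864 with slerp weights a = sin((1−f)δ)/sin δ ≈ 1.084, b = sin(fδ)/sin δ ≈ 1.947.
p = a·p₁ + b·p₂ ≈ (-0.157, 0.271, -0.950); φ = arcsin(p_z) ≈ -71.76°, λ = atan2(p_y, p_x) ≈ 120.00°.

≈ lat -72°, lon 120°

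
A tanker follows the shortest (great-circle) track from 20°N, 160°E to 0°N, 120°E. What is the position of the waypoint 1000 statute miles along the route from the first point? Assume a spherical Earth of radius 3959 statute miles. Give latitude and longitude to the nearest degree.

≈ 14°N, 146°E

From cos δ = sin φ₁ sin φ₂ + cos φ₁ cos φ₂ cos Δλ, the central angle is δ ≈ 0.767 rad (44.0°). The total great-circle distance is δ·R ≈ 0.767 × 3959 ≈ 3037 mi, so the target fraction is f = 1000/3037 ≈ 0.329.
Interpolate at f ≈ 0.329 with slerp weights a = sin((1−f)δ)/sin δ ≈ 0.709, b = sin(fδ)/sin δ ≈ 0.360.
p = a·p₁ + b·p₂ ≈ (-0.806, 0.540, 0.243); φ = arcsin(p_z) ≈ 14.04°, λ = atan2(p_y, p_x) ≈ 146.20°.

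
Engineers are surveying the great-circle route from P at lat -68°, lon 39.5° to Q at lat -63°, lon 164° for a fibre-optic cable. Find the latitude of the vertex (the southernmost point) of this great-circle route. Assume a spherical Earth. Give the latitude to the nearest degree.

≈ -78°

The great circle lies in the plane with unit normal n̂ = (p₁ × p₂)/|p₁ × p₂|.
Here n̂_z ≈ +0.205; the vertex latitude is φ_max = arccos|n̂_z| ≈ 78.2°.
Check via Clairaut: cos φ_max = |cos φ₁| · sin C = cos(68.0°)·sin(146.8°) ≈ 0.205, again giving ≈ 78.2°.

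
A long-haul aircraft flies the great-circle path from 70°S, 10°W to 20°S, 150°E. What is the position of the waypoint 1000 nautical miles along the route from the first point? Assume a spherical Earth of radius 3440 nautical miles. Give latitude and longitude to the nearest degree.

≈ 83°S, 42°E

From cos δ = sin φ₁ sin φ₂ + cos φ₁ cos φ₂ cos Δλ, the central angle is δ ≈ 1.551 rad (88.9°). The total great-circle distance is δ·R ≈ 1.551 × 3440 ≈ 5337 nmi, so the target fraction is f = 1000/5337 ≈ 0.187.
Interpolate at f ≈ 0.187 with slerp weights a = sin((1−f)δ)/sin δ ≈ 0.952, b = sin(fδ)/sin δ ≈ 0.287.
p = a·p₁ + b·p₂ ≈ (0.088, 0.078, -0.993); φ = arcsin(p_z) ≈ -83.26°, λ = atan2(p_y, p_x) ≈ 41.75°.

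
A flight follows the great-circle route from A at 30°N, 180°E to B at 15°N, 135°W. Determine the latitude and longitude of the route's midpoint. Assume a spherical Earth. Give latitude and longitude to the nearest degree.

≈ 24°N, 156°W

Convert each endpoint to a unit vector on the sphere (x = cos φ cos λ, y = cos φ sin λ, z = sin φ).
The central angle between the endpoints is δ = arccos(p₁·p₂) ≈ 0.766 rad (43.9°).
Interpolate at f = 1/2 with slerp weights a = sin((1−f)δ)/sin δ ≈ 0.539, b = sin(fδ)/sin δ ≈ 0.539.
p = a·p₁ + b·p₂ ≈ (-0.835, -0.368, 0.409); φ = arcsin(p_z) ≈ 24.14°, λ = atan2(p_y, p_x) ≈ -156.21°.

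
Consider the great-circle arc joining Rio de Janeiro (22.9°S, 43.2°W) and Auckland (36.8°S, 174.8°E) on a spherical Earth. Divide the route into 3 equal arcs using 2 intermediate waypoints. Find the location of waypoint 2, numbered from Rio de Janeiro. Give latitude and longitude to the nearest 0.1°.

From cos δ = sin φ₁ sin φ₂ + cos φ₁ cos φ₂ cos Δλ, the central angle is δ ≈ 1.926 rad (110.4°).
Interpolate at f = 2/3 with slerp weights a = sin((1−f)δ)/sin δ ≈ 0.639, b = sin(fδ)/sin δ ≈ 1.023.
p = a·p₁ + b·p₂ ≈ (-0.387, -0.329, -0.862); φ = arcsin(p_z) ≈ -59.49°, λ = atan2(p_y, p_x) ≈ -139.66°.

≈ (59.5°S, 139.7°W)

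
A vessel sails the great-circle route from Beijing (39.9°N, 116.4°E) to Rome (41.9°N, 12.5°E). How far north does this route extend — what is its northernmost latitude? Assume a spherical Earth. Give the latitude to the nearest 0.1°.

The great circle lies in the plane with unit normal n̂ = (p₁ × p₂)/|p₁ × p₂|.
Here n̂_z ≈ -0.579; the vertex latitude is φ_max = arccos|n̂_z| ≈ 54.6°.
Check via Clairaut: cos φ_max = |cos φ₁| · sin C = cos(39.9°)·sin(49.0°) ≈ 0.579, again giving ≈ 54.6°.

≈ 54.6°N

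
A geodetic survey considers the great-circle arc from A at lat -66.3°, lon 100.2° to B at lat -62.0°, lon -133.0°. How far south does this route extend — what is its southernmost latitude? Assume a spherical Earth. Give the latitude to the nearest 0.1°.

The great circle lies in the plane with unit normal n̂ = (p₁ × p₂)/|p₁ × p₂|.
Here n̂_z ≈ +0.210; the vertex latitude is φ_max = arccos|n̂_z| ≈ 77.9°.
Check via Clairaut: cos φ_max = |cos φ₁| · sin C = cos(66.3°)·sin(148.5°) ≈ 0.210, again giving ≈ 77.9°.

≈ -77.9°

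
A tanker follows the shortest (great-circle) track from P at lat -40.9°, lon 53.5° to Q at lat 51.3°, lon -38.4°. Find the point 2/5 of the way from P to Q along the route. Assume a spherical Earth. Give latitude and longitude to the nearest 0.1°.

Convert each endpoint to a unit vector on the sphere (x = cos φ cos λ, y = cos φ sin λ, z = sin φ).
The central angle between the endpoints is δ = arccos(p₁·p₂) ≈ 2.125 rad (121.8°).
Interpolate at f = 2/5 with slerp weights a = sin((1−f)δ)/sin δ ≈ 1.125, b = sin(fδ)/sin δ ≈ 0.884.
p = a·p₁ + b·p₂ ≈ (0.939, 0.340, -0.047); φ = arcsin(p_z) ≈ -2.69°, λ = atan2(p_y, p_x) ≈ 19.93°.

≈ lat -2.7°, lon 19.9°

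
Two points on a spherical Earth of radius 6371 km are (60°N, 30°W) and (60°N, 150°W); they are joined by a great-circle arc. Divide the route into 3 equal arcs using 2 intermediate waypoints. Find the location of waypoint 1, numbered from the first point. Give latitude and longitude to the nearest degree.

≈ (72°N, 62°W)

Write both endpoints as unit vectors p₁, p₂ with components (cos φ cos λ, cos φ sin λ, sin φ).
The central angle between the endpoints is δ = arccos(p₁·p₂) ≈ 0.896 rad (51.3°).
Interpolate at f = 1/3 with slerp weights a = sin((1−f)δ)/sin δ ≈ 0.720, b = sin(fδ)/sin δ ≈ 0.377.
p = a·p₁ + b·p₂ ≈ (0.149, -0.274, 0.950); φ = arcsin(p_z) ≈ 71.82°, λ = atan2(p_y, p_x) ≈ -61.53°.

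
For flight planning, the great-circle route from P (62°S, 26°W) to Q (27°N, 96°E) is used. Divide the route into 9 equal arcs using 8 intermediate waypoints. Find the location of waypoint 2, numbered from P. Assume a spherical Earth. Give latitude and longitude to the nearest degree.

≈ (57°S, 31°E)

Write both endpoints as unit vectors p₁, p₂ with components (cos φ cos λ, cos φ sin λ, sin φ).
The central angle between the endpoints is δ = arccos(p₁·p₂) ≈ 2.243 rad (128.5°).
Interpolate at f = 2/9 with slerp weights a = sin((1−f)δ)/sin δ ≈ 1.259, b = sin(fδ)/sin δ ≈ 0.611.
p = a·p₁ + b·p₂ ≈ (0.474, 0.282, -0.834); φ = arcsin(p_z) ≈ -56.51°, λ = atan2(p_y, p_x) ≈ 30.76°.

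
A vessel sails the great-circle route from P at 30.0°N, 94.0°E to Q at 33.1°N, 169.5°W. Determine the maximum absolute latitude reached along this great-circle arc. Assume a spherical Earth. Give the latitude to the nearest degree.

≈ 43°N

The great circle lies in the plane with unit normal n̂ = (p₁ × p₂)/|p₁ × p₂|.
Here n̂_z ≈ +0.734; the vertex latitude is φ_max = arccos|n̂_z| ≈ 42.7°.
Check via Clairaut: cos φ_max = |cos φ₁| · sin C = cos(30.0°)·sin(58.0°) ≈ 0.734, again giving ≈ 42.7°.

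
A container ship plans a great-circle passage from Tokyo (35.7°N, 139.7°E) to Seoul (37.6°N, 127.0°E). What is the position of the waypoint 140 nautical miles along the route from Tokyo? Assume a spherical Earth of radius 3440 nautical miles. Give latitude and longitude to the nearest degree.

≈ 36°N, 137°E

Write both endpoints as unit vectors p₁, p₂ with components (cos φ cos λ, cos φ sin λ, sin φ).
The central angle between the endpoints is δ = arccos(p₁·p₂) ≈ 0.181 rad (10.4°). The total great-circle distance is δ·R ≈ 0.181 × 3440 ≈ 622 nmi, so the target fraction is f = 140/622 ≈ 0.225.
Interpolate at f ≈ 0.225 with slerp weights a = sin((1−f)δ)/sin δ ≈ 0.777, b = sin(fδ)/sin δ ≈ 0.226.
p = a·p₁ + b·p₂ ≈ (-0.589, 0.551, 0.591); φ = arcsin(p_z) ≈ 36.24°, λ = atan2(p_y, p_x) ≈ 136.90°.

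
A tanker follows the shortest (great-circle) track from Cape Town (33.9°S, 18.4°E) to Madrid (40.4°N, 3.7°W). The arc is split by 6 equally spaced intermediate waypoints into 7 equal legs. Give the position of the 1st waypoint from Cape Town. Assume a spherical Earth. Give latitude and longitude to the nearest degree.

From cos δ = sin φ₁ sin φ₂ + cos φ₁ cos φ₂ cos Δλ, the central angle is δ ≈ 1.345 rad (77.0°).
Interpolate at f = 1/7 with slerp weights a = sin((1−f)δ)/sin δ ≈ 0.938, b = sin(fδ)/sin δ ≈ 0.196.
p = a·p₁ + b·p₂ ≈ (0.887, 0.236, -0.396); φ = arcsin(p_z) ≈ -23.33°, λ = atan2(p_y, p_x) ≈ 14.90°.

≈ 23°S, 15°E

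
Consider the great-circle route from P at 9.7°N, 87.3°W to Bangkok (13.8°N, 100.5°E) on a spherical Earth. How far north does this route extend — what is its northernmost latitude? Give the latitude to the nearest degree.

The great circle lies in the plane with unit normal n̂ = (p₁ × p₂)/|p₁ × p₂|.
Here n̂_z ≈ -0.310; the vertex latitude is φ_max = arccos|n̂_z| ≈ 71.9°.
Check via Clairaut: cos φ_max = |cos φ₁| · sin C = cos(9.7°)·sin(18.4°) ≈ 0.310, again giving ≈ 71.9°.

≈ 72°N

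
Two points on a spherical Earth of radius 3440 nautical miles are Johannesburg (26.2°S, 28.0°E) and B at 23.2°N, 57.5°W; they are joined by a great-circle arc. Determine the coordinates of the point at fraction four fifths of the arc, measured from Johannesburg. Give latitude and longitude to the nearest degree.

≈ 14°N, 40°W

Write both endpoints as unit vectors p₁, p₂ with components (cos φ cos λ, cos φ sin λ, sin φ).
The central angle between the endpoints is δ = arccos(p₁·p₂) ≈ 1.680 rad (96.3°).
Interpolate at f = 4/5 with slerp weights a = sin((1−f)δ)/sin δ ≈ 0.332, b = sin(fδ)/sin δ ≈ 0.980.
p = a·p₁ + b·p₂ ≈ (0.747, -0.620, 0.240); φ = arcsin(p_z) ≈ 13.87°, λ = atan2(p_y, p_x) ≈ -39.70°.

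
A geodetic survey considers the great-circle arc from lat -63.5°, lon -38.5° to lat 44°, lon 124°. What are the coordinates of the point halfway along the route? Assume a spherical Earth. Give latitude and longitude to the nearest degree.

≈ lat -32°, lon 99°

The haversine formula gives a central angle δ ≈ 2.759 rad (158.1°) between the endpoints.
Interpolate at f = 1/2 with slerp weights a = sin((1−f)δ)/sin δ ≈ 2.631, b = sin(fδ)/sin δ ≈ 2.631.
p = a·p₁ + b·p₂ ≈ (-0.140, 0.838, -0.527); φ = arcsin(p_z) ≈ -31.80°, λ = atan2(p_y, p_x) ≈ 99.45°.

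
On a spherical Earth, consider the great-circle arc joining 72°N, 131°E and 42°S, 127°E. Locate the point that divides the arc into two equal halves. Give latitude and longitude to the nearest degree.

The haversine formula gives a central angle δ ≈ 1.990 rad (114.0°) between the endpoints.
Interpolate at f = 1/2 with slerp weights a = sin((1−f)δ)/sin δ ≈ 0.918, b = sin(fδ)/sin δ ≈ 0.918.
p = a·p₁ + b·p₂ ≈ (-0.597, 0.759, 0.259); φ = arcsin(p_z) ≈ 15.01°, λ = atan2(p_y, p_x) ≈ 128.17°.

≈ 15°N, 128°E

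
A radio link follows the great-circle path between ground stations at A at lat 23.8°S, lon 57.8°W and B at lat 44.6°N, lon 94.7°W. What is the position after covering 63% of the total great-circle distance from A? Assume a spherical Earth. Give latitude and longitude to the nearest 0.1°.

≈ lat 19.9°N, lon 78.2°W

Convert each endpoint to a unit vector on the sphere (x = cos φ cos λ, y = cos φ sin λ, z = sin φ).
The central angle between the endpoints is δ = arccos(p₁·p₂) ≈ 1.331 rad (76.3°).
Interpolate at f = 0.63 with slerp weights a = sin((1−f)δ)/sin δ ≈ 0.487, b = sin(fδ)/sin δ ≈ 0.766.
p = a·p₁ + b·p₂ ≈ (0.193, -0.920, 0.341); φ = arcsin(p_z) ≈ 19.94°, λ = atan2(p_y, p_x) ≈ -78.17°.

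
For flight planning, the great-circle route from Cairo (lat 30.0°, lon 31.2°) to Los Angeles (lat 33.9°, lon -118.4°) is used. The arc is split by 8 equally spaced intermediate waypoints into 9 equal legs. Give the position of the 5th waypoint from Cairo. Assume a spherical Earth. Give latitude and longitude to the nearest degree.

The haversine formula gives a central angle δ ≈ 1.919 rad (109.9°) between the endpoints.
Interpolate at f = 5/9 with slerp weights a = sin((1−f)δ)/sin δ ≈ 0.801, b = sin(fδ)/sin δ ≈ 0.931.
p = a·p₁ + b·p₂ ≈ (0.226, -0.320, 0.920); φ = arcsin(p_z) ≈ 66.92°, λ = atan2(p_y, p_x) ≈ -54.81°.

≈ lat 67°, lon -55°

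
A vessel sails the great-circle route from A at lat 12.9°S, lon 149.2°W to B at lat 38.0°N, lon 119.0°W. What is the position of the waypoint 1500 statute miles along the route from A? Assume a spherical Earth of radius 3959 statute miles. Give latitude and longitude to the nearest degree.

Convert each endpoint to a unit vector on the sphere (x = cos φ cos λ, y = cos φ sin λ, z = sin φ).
The central angle between the endpoints is δ = arccos(p₁·p₂) ≈ 1.016 rad (58.2°). The total great-circle distance is δ·R ≈ 1.016 × 3959 ≈ 4024 mi, so the target fraction is f = 1500/4024 ≈ 0.373.
Interpolate at f ≈ 0.373 with slerp weights a = sin((1−f)δ)/sin δ ≈ 0.700, b = sin(fδ)/sin δ ≈ 0.435.
p = a·p₁ + b·p₂ ≈ (-0.752, -0.649, 0.112); φ = arcsin(p_z) ≈ 6.40°, λ = atan2(p_y, p_x) ≈ -139.21°.

≈ lat 6°N, lon 139°W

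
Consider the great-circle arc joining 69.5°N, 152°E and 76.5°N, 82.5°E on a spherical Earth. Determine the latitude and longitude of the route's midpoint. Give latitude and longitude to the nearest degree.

Write both endpoints as unit vectors p₁, p₂ with components (cos φ cos λ, cos φ sin λ, sin φ).
The central angle between the endpoints is δ = arccos(p₁·p₂) ≈ 0.350 rad (20.0°).
Interpolate at f = 1/2 with slerp weights a = sin((1−f)δ)/sin δ ≈ 0.508, b = sin(fδ)/sin δ ≈ 0.508.
p = a·p₁ + b·p₂ ≈ (-0.142, 0.201, 0.969); φ = arcsin(p_z) ≈ 75.77°, λ = atan2(p_y, p_x) ≈ 125.15°.

≈ 76°N, 125°E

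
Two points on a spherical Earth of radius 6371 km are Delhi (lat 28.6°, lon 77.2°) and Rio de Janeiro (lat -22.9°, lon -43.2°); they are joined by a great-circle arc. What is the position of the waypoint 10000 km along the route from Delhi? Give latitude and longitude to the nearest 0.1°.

≈ lat -7.4°, lon -8.7°

Write both endpoints as unit vectors p₁, p₂ with components (cos φ cos λ, cos φ sin λ, sin φ).
The central angle between the endpoints is δ = arccos(p₁·p₂) ≈ 2.209 rad (126.6°). The total great-circle distance is δ·R ≈ 2.209 × 6371 ≈ 14072 km, so the target fraction is f = 10000/14072 ≈ 0.711.
Interpolate at f ≈ 0.711 with slerp weights a = sin((1−f)δ)/sin δ ≈ 0.743, b = sin(fδ)/sin δ ≈ 1.245.
p = a·p₁ + b·p₂ ≈ (0.980, -0.149, -0.129); φ = arcsin(p_z) ≈ -7.41°, λ = atan2(p_y, p_x) ≈ -8.66°.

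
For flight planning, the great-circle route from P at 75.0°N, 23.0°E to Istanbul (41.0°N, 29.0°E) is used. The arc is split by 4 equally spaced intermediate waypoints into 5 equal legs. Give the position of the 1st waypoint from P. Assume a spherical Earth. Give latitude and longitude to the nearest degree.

≈ 68°N, 26°E

Convert each endpoint to a unit vector on the sphere (x = cos φ cos λ, y = cos φ sin λ, z = sin φ).
The central angle between the endpoints is δ = arccos(p₁·p₂) ≈ 0.595 rad (34.1°).
Interpolate at f = 1/5 with slerp weights a = sin((1−f)δ)/sin δ ≈ 0.818, b = sin(fδ)/sin δ ≈ 0.212.
p = a·p₁ + b·p₂ ≈ (0.335, 0.160, 0.929); φ = arcsin(p_z) ≈ 68.23°, λ = atan2(p_y, p_x) ≈ 25.58°.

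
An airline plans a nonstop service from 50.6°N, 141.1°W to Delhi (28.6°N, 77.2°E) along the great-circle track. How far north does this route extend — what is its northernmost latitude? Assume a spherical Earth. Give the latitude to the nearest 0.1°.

≈ 69.7°N

The great circle lies in the plane with unit normal n̂ = (p₁ × p₂)/|p₁ × p₂|.
Here n̂_z ≈ -0.346; the vertex latitude is φ_max = arccos|n̂_z| ≈ 69.7°.
Check via Clairaut: cos φ_max = |cos φ₁| · sin C = cos(50.6°)·sin(33.1°) ≈ 0.346, again giving ≈ 69.7°.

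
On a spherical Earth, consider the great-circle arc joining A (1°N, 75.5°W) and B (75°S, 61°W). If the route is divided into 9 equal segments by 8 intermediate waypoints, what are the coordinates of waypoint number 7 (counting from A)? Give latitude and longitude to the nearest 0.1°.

≈ (58.3°S, 69.2°W)

Convert each endpoint to a unit vector on the sphere (x = cos φ cos λ, y = cos φ sin λ, z = sin φ).
The central angle between the endpoints is δ = arccos(p₁·p₂) ≈ 1.335 rad (76.5°).
Interpolate at f = 7/9 with slerp weights a = sin((1−f)δ)/sin δ ≈ 0.301, b = sin(fδ)/sin δ ≈ 0.886.
p = a·p₁ + b·p₂ ≈ (0.186, -0.492, -0.851); φ = arcsin(p_z) ≈ -58.28°, λ = atan2(p_y, p_x) ≈ -69.23°.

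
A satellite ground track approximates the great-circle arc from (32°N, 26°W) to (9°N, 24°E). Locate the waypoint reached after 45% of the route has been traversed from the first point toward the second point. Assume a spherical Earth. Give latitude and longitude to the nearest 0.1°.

Write both endpoints as unit vectors p₁, p₂ with components (cos φ cos λ, cos φ sin λ, sin φ).
The central angle between the endpoints is δ = arccos(p₁·p₂) ≈ 0.900 rad (51.6°).
Interpolate at f = 0.45 with slerp weights a = sin((1−f)δ)/sin δ ≈ 0.606, b = sin(fδ)/sin δ ≈ 0.503.
p = a·p₁ + b·p₂ ≈ (0.916, -0.023, 0.400); φ = arcsin(p_z) ≈ 23.58°, λ = atan2(p_y, p_x) ≈ -1.46°.

≈ (23.6°N, 1.5°W)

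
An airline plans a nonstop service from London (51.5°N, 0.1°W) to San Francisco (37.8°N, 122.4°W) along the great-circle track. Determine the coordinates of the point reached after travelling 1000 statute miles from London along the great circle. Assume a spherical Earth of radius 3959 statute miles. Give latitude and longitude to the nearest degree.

Convert each endpoint to a unit vector on the sphere (x = cos φ cos λ, y = cos φ sin λ, z = sin φ).
The central angle between the endpoints is δ = arccos(p₁·p₂) ≈ 1.352 rad (77.5°). The total great-circle distance is δ·R ≈ 1.352 × 3959 ≈ 5353 mi, so the target fraction is f = 1000/5353 ≈ 0.187.
Interpolate at f ≈ 0.187 with slerp weights a = sin((1−f)δ)/sin δ ≈ 0.913, b = sin(fδ)/sin δ ≈ 0.256.
p = a·p₁ + b·p₂ ≈ (0.460, -0.172, 0.871); φ = arcsin(p_z) ≈ 60.60°, λ = atan2(p_y, p_x) ≈ -20.49°.

≈ (61°N, 20°W)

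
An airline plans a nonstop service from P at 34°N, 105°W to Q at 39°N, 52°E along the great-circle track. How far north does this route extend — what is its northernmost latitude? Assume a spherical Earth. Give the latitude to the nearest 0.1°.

The great circle lies in the plane with unit normal n̂ = (p₁ × p₂)/|p₁ × p₂|.
Here n̂_z ≈ +0.259; the vertex latitude is φ_max = arccos|n̂_z| ≈ 75.0°.

≈ 75.0°N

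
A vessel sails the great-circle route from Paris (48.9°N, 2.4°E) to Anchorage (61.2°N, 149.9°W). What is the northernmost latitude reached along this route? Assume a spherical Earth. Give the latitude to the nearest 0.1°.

The great circle lies in the plane with unit normal n̂ = (p₁ × p₂)/|p₁ × p₂|.
Here n̂_z ≈ -0.159; the vertex latitude is φ_max = arccos|n̂_z| ≈ 80.8°.

≈ 80.8°N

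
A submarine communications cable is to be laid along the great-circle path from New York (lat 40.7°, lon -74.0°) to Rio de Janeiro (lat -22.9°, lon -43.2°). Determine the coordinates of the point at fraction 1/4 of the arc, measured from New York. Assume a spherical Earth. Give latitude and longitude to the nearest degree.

≈ lat 25°, lon -64°

The haversine formula gives a central angle δ ≈ 1.217 rad (69.7°) between the endpoints.
Interpolate at f = 1/4 with slerp weights a = sin((1−f)δ)/sin δ ≈ 0.843, b = sin(fδ)/sin δ ≈ 0.319.
p = a·p₁ + b·p₂ ≈ (0.391, -0.816, 0.426); φ = arcsin(p_z) ≈ 25.20°, λ = atan2(p_y, p_x) ≈ -64.42°.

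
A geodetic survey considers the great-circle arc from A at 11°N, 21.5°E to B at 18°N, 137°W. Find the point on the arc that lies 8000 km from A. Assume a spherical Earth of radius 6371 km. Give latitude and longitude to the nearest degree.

≈ 54°N, 53°W

Write both endpoints as unit vectors p₁, p₂ with components (cos φ cos λ, cos φ sin λ, sin φ).
The central angle between the endpoints is δ = arccos(p₁·p₂) ≈ 2.514 rad (144.1°). The total great-circle distance is δ·R ≈ 2.514 × 6371 ≈ 16019 km, so the target fraction is f = 8000/16019 ≈ 0.499.
Interpolate at f ≈ 0.499 with slerp weights a = sin((1−f)δ)/sin δ ≈ 1.622, b = sin(fδ)/sin δ ≈ 1.620.
p = a·p₁ + b·p₂ ≈ (0.354, -0.467, 0.810); φ = arcsin(p_z) ≈ 54.10°, λ = atan2(p_y, p_x) ≈ -52.84°.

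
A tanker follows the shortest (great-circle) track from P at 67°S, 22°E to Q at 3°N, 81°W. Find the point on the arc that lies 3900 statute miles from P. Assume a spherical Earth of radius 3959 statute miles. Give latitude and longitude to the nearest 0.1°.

From cos δ = sin φ₁ sin φ₂ + cos φ₁ cos φ₂ cos Δλ, the central angle is δ ≈ 1.707 rad (97.8°). The total great-circle distance is δ·R ≈ 1.707 × 3959 ≈ 6759 mi, so the target fraction is f = 3900/6759 ≈ 0.577.
Interpolate at f ≈ 0.577 with slerp weights a = sin((1−f)δ)/sin δ ≈ 0.667, b = sin(fδ)/sin δ ≈ 0.841.
p = a·p₁ + b·p₂ ≈ (0.373, -0.732, -0.570); φ = arcsin(p_z) ≈ -34.76°, λ = atan2(p_y, p_x) ≈ -62.99°.

≈ 34.8°S, 63.0°W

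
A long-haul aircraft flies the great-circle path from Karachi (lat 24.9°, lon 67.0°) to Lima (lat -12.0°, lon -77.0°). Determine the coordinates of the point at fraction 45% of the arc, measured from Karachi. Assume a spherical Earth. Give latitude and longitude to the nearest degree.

≈ lat 22°, lon -4°

From cos δ = sin φ₁ sin φ₂ + cos φ₁ cos φ₂ cos Δλ, the central angle is δ ≈ 2.507 rad (143.6°).
Interpolate at f = 0.45 with slerp weights a = sin((1−f)δ)/sin δ ≈ 1.656, b = sin(fδ)/sin δ ≈ 1.524.
p = a·p₁ + b·p₂ ≈ (0.922, -0.070, 0.380); φ = arcsin(p_z) ≈ 22.35°, λ = atan2(p_y, p_x) ≈ -4.35°.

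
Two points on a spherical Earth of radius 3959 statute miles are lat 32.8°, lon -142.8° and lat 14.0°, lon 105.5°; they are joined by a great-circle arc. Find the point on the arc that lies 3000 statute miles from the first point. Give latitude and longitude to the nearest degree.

Convert each endpoint to a unit vector on the sphere (x = cos φ cos λ, y = cos φ sin λ, z = sin φ).
The central angle between the endpoints is δ = arccos(p₁·p₂) ≈ 1.742 rad (99.8°). The total great-circle distance is δ·R ≈ 1.742 × 3959 ≈ 6897 mi, so the target fraction is f = 3000/6897 ≈ 0.435.
Interpolate at f ≈ 0.435 with slerp weights a = sin((1−f)δ)/sin δ ≈ 0.845, b = sin(fδ)/sin δ ≈ 0.698.
p = a·p₁ + b·p₂ ≈ (-0.747, 0.223, 0.627); φ = arcsin(p_z) ≈ 38.80°, λ = atan2(p_y, p_x) ≈ 163.40°.

≈ lat 39°, lon 163°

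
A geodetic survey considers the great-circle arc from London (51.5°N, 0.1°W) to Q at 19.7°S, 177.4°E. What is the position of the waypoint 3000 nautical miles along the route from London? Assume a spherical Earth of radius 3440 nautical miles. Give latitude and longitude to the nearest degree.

Convert each endpoint to a unit vector on the sphere (x = cos φ cos λ, y = cos φ sin λ, z = sin φ).
The central angle between the endpoints is δ = arccos(p₁·p₂) ≈ 2.586 rad (148.1°). The total great-circle distance is δ·R ≈ 2.586 × 3440 ≈ 8894 nmi, so the target fraction is f = 3000/8894 ≈ 0.337.
Interpolate at f ≈ 0.337 with slerp weights a = sin((1−f)δ)/sin δ ≈ 1.875, b = sin(fδ)/sin δ ≈ 1.451.
p = a·p₁ + b·p₂ ≈ (-0.197, 0.060, 0.979); φ = arcsin(p_z) ≈ 78.12°, λ = atan2(p_y, p_x) ≈ 163.08°.

≈ 78°N, 163°E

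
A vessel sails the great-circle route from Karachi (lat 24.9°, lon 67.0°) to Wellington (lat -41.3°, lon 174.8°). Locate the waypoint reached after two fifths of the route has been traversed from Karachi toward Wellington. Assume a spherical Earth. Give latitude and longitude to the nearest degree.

Write both endpoints as unit vectors p₁, p₂ with components (cos φ cos λ, cos φ sin λ, sin φ).
The central angle between the endpoints is δ = arccos(p₁·p₂) ≈ 2.079 rad (119.1°).
Interpolate at f = 2/5 with slerp weights a = sin((1−f)δ)/sin δ ≈ 1.085, b = sin(fδ)/sin δ ≈ 0.846.
p = a·p₁ + b·p₂ ≈ (-0.248, 0.963, -0.101); φ = arcsin(p_z) ≈ -5.81°, λ = atan2(p_y, p_x) ≈ 104.44°.

≈ lat -6°, lon 104°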